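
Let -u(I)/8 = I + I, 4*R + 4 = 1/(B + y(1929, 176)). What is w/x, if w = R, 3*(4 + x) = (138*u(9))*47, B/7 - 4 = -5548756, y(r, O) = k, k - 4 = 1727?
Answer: 22194019/6909708278832 ≈ 3.2120e-6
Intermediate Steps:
k = 1731 (k = 4 + 1727 = 1731)
y(r, O) = 1731
B = -38841264 (B = 28 + 7*(-5548756) = 28 - 38841292 = -38841264)
R = -155358133/155358132 (R = -1 + 1/(4*(-38841264 + 1731)) = -1 + (¼)/(-38839533) = -1 + (¼)*(-1/38839533) = -1 - 1/155358132 = -155358133/155358132 ≈ -1.0000)
u(I) = -16*I (u(I) = -8*(I + I) = -16*I)
x = -311332 (x = -4 + ((138*(-16*9))*47)/3 = -4 + ((138*(-144))*47)/3 = -4 + (-19872*47)/3 = -4 + (⅓)*(-933984) = -4 - 311328 = -311332)
w = -155358133/155358132 ≈ -1.0000
w/x = -155358133/155358132/(-311332) = -155358133/155358132*(-1/311332) = 22194019/6909708278832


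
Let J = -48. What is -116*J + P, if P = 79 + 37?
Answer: 5684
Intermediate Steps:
P = 116
-116*J + P = -116*(-48) + 116 = 5568 + 116 = 5684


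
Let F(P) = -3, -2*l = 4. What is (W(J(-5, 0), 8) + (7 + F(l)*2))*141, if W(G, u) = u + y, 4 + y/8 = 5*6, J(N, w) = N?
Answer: 30597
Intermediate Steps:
l = -2 (l = -1/2*4 = -2)
y = 208 (y = -32 + 8*(5*6) = -32 + 8*30 = -32 + 240 = 208)
W(G, u) = 208 + u (W(G, u) = u + 208 = 208 + u)
(W(J(-5, 0), 8) + (7 + F(l)*2))*141 = ((208 + 8) + (7 - 3*2))*141 = (216 + (7 - 6))*141 = (216 + 1)*141 = 217*141 = 30597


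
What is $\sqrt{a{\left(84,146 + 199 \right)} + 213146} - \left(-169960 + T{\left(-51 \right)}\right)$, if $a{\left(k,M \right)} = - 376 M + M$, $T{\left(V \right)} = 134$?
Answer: $169826 + \sqrt{83771} \approx 1.7012 \cdot 10^{5}$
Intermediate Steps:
$a{\left(k,M \right)} = - 375 M$
$\sqrt{a{\left(84,146 + 199 \right)} + 213146} - \left(-169960 + T{\left(-51 \right)}\right) = \sqrt{- 375 \left(146 + 199\right) + 213146} + \left(169960 - 134\right) = \sqrt{\left(-375\right) 345 + 213146} + \left(169960 - 134\right) = \sqrt{-129375 + 213146} + 169826 = \sqrt{83771} + 169826 = 169826 + \sqrt{83771}$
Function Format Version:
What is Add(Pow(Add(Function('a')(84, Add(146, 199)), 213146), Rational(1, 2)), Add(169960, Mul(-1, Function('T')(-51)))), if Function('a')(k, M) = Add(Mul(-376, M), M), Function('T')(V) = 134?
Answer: Add(169826, Pow(83771, Rational(1, 2))) ≈ 1.7012e+5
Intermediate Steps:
Function('a')(k, M) = Mul(-375, M)
Add(Pow(Add(Function('a')(84, Add(146, 199)), 213146), Rational(1, 2)), Add(169960, Mul(-1, Function('T')(-51)))) = Add(Pow(Add(Mul(-375, Add(146, 199)), 213146), Rational(1, 2)), Add(169960, Mul(-1, 134))) = Add(Pow(Add(Mul(-375, 345), 213146), Rational(1, 2)), Add(169960, -134)) = Add(Pow(Add(-129375, 213146), Rational(1, 2)), 169826) = Add(Pow(83771, Rational(1, 2)), 169826) = Add(169826, Pow(83771, Rational(1, 2)))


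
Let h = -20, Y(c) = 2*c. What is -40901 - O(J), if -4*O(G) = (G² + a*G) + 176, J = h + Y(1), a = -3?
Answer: -81525/2 ≈ -40763.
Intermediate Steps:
J = -18 (J = -20 + 2*1 = -20 + 2 = -18)
O(G) = -44 - G²/4 + 3*G/4 (O(G) = -((G² - 3*G) + 176)/4 = -(176 + G² - 3*G)/4 = -44 - G²/4 + 3*G/4)
-40901 - O(J) = -40901 - (-44 - ¼*(-18)² + (¾)*(-18)) = -40901 - (-44 - ¼*324 - 27/2) = -40901 - (-44 - 81 - 27/2) = -40901 - 1*(-277/2) = -40901 + 277/2 = -81525/2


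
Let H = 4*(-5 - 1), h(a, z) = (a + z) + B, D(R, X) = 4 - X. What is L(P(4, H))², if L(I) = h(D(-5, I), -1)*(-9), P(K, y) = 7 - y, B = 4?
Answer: 46656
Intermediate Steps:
h(a, z) = 4 + a + z (h(a, z) = (a + z) + 4 = 4 + a + z)
H = -24 (H = 4*(-6) = -24)
L(I) = -63 + 9*I (L(I) = (4 + (4 - I) - 1)*(-9) = (7 - I)*(-9) = -63 + 9*I)
L(P(4, H))² = (-63 + 9*(7 - 1*(-24)))² = (-63 + 9*(7 + 24))² = (-63 + 9*31)² = (-63 + 279)² = 216² = 46656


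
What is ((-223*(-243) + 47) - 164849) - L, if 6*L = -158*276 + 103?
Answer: -620173/6 ≈ -1.0336e+5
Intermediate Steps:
L = -43505/6 (L = (-158*276 + 103)/6 = (-43608 + 103)/6 = (⅙)*(-43505) = -43505/6 ≈ -7250.8)
((-223*(-243) + 47) - 164849) - L = ((-223*(-243) + 47) - 164849) - 1*(-43505/6) = ((54189 + 47) - 164849) + 43505/6 = (54236 - 164849) + 43505/6 = -110613 + 43505/6 = -620173/6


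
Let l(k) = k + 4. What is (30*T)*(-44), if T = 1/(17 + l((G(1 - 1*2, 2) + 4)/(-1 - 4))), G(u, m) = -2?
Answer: -6600/103 ≈ -64.078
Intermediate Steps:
l(k) = 4 + k
T = 5/103 (T = 1/(17 + (4 + (-2 + 4)/(-1 - 4))) = 1/(17 + (4 + 2/(-5))) = 1/(17 + (4 + 2*(-⅕))) = 1/(17 + (4 - ⅖)) = 1/(17 + 18/5) = 1/(103/5) = 5/103 ≈ 0.048544)
(30*T)*(-44) = (30*(5/103))*(-44) = (150/103)*(-44) = -6600/103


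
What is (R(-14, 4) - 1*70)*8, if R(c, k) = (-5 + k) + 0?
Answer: -568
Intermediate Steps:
R(c, k) = -5 + k
(R(-14, 4) - 1*70)*8 = ((-5 + 4) - 1*70)*8 = (-1 - 70)*8 = -71*8 = -568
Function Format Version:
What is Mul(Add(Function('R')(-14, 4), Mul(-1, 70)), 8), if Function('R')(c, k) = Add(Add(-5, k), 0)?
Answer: -568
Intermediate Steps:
Function('R')(c, k) = Add(-5, k)
Mul(Add(Function('R')(-14, 4), Mul(-1, 70)), 8) = Mul(Add(Add(-5, 4), Mul(-1, 70)), 8) = Mul(Add(-1, -70), 8) = Mul(-71, 8) = -568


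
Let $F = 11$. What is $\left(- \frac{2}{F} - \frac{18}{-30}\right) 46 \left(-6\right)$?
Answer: $- \frac{6348}{55} \approx -115.42$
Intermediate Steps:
$\left(- \frac{2}{F} - \frac{18}{-30}\right) 46 \left(-6\right) = \left(- \frac{2}{11} - \frac{18}{-30}\right) 46 \left(-6\right) = \left(\left(-2\right) \frac{1}{11} - - \frac{3}{5}\right) 46 \left(-6\right) = \left(- \frac{2}{11} + \frac{3}{5}\right) 46 \left(-6\right) = \frac{23}{55} \cdot 46 \left(-6\right) = \frac{1058}{55} \left(-6\right) = - \frac{6348}{55}$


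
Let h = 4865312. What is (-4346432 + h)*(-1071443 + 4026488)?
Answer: 1533313749600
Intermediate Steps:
(-4346432 + h)*(-1071443 + 4026488) = (-4346432 + 4865312)*(-1071443 + 4026488) = 518880*2955045 = 1533313749600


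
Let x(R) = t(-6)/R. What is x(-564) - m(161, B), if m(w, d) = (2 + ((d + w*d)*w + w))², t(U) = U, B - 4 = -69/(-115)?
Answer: -33919118991669/2350 ≈ -1.4434e+10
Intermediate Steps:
B = 23/5 (B = 4 - 69/(-115) = 4 - 69*(-1/115) = 4 + ⅗ = 23/5 ≈ 4.6000)
x(R) = -6/R
m(w, d) = (2 + w + w*(d + d*w))² (m(w, d) = (2 + ((d + d*w)*w + w))² = (2 + (w*(d + d*w) + w))² = (2 + (w + w*(d + d*w)))² = (2 + w + w*(d + d*w))²)
x(-564) - m(161, B) = -6/(-564) - (2 + 161 + (23/5)*161 + (23/5)*161²)² = -6*(-1/564) - (2 + 161 + 3703/5 + (23/5)*25921)² = 1/94 - (2 + 161 + 3703/5 + 596183/5)² = 1/94 - (600701/5)² = 1/94 - 1*360841691401/25 = 1/94 - 360841691401/25 = -33919118991669/2350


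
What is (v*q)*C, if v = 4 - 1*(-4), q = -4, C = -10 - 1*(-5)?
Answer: 160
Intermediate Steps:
C = -5 (C = -10 + 5 = -5)
v = 8 (v = 4 + 4 = 8)
(v*q)*C = (8*(-4))*(-5) = -32*(-5) = 160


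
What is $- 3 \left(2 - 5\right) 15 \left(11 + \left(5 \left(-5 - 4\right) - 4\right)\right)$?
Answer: $-5130$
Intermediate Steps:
$- 3 \left(2 - 5\right) 15 \left(11 + \left(5 \left(-5 - 4\right) - 4\right)\right) = \left(-3\right) \left(-3\right) 15 \left(11 + \left(5 \left(-9\right) - 4\right)\right) = 9 \cdot 15 \left(11 - 49\right) = 9 \cdot 15 \left(-38\right) = 9 \left(-570\right) = -5130$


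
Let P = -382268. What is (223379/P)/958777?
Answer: -223379/366509766236 ≈ -6.0948e-7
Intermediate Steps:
(223379/P)/958777 = (223379/(-382268))/958777 = (223379*(-1/382268))*(1/958777) = -223379/382268*1/958777 = -223379/366509766236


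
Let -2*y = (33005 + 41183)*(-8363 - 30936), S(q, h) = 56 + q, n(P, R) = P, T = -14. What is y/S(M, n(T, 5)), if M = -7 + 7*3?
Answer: 728878553/35 ≈ 2.0825e+7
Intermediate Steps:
M = 14 (M = -7 + 21 = 14)
y = 1457757106 (y = -(33005 + 41183)*(-8363 - 30936)/2 = -37094*(-39299) = -½*(-2915514212) = 1457757106)
y/S(M, n(T, 5)) = 1457757106/(56 + 14) = 1457757106/70 = 1457757106*(1/70) = 728878553/35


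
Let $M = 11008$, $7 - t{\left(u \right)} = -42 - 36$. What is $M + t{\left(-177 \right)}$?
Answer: $11093$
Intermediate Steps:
$t{\left(u \right)} = 85$ ($t{\left(u \right)} = 7 - \left(-42 - 36\right) = 7 - -78 = 7 + 78 = 85$)
$M + t{\left(-177 \right)} = 11008 + 85 = 11093$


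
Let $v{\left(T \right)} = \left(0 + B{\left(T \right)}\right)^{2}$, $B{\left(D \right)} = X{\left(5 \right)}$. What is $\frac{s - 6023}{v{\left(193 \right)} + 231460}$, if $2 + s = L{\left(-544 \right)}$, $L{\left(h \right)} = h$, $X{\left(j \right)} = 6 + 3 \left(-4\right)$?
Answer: $- \frac{6569}{231496} \approx -0.028376$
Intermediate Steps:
$X{\left(j \right)} = -6$ ($X{\left(j \right)} = 6 - 12 = -6$)
$B{\left(D \right)} = -6$
$v{\left(T \right)} = 36$ ($v{\left(T \right)} = \left(0 - 6\right)^{2} = \left(-6\right)^{2} = 36$)
$s = -546$ ($s = -2 - 544 = -546$)
$\frac{s - 6023}{v{\left(193 \right)} + 231460} = \frac{-546 - 6023}{36 + 231460} = - \frac{6569}{231496}$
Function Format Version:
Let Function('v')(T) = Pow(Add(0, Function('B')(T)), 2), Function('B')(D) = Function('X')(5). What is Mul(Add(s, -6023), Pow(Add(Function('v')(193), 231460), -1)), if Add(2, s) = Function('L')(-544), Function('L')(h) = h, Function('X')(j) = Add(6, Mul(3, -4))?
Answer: Rational(-6569, 231496) ≈ -0.028376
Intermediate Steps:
Function('X')(j) = -6 (Function('X')(j) = Add(6, -12) = -6)
Function('B')(D) = -6
Function('v')(T) = 36 (Function('v')(T) = Pow(Add(0, -6), 2) = Pow(-6, 2) = 36)
s = -546 (s = Add(-2, -544) = -546)
Mul(Add(s, -6023), Pow(Add(Function('v')(193), 231460), -1)) = Mul(Add(-546, -6023), Pow(Add(36, 231460), -1)) = Mul(-6569, Pow(231496, -1)) = Mul(-6569, Rational(1, 231496)) = Rational(-6569, 231496)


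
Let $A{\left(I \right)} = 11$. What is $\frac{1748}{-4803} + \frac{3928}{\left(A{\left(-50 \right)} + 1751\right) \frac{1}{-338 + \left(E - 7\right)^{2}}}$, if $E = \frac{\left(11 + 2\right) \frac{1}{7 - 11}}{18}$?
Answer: $- \frac{1167934158989}{1827983376} \approx -638.92$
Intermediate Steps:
$E = - \frac{13}{72}$ ($E = \frac{13}{-4} \cdot \frac{1}{18} = 13 \left(- \frac{1}{4}\right) \frac{1}{18} = \left(- \frac{13}{4}\right) \frac{1}{18} = - \frac{13}{72} \approx -0.18056$)
$\frac{1748}{-4803} + \frac{3928}{\left(A{\left(-50 \right)} + 1751\right) \frac{1}{-338 + \left(E - 7\right)^{2}}} = \frac{1748}{-4803} + \frac{3928}{\left(11 + 1751\right) \frac{1}{-338 + \left(- \frac{13}{72} - 7\right)^{2}}} = 1748 \left(- \frac{1}{4803}\right) + \frac{3928}{1762 \frac{1}{-338 + \left(- \frac{517}{72}\right)^{2}}} = - \frac{1748}{4803} + \frac{3928}{1762 \frac{1}{-338 + \frac{267289}{5184}}} = - \frac{1748}{4803} + \frac{3928}{1762 \frac{1}{- \frac{1484903}{5184}}} = - \frac{1748}{4803} + \frac{3928}{1762 \left(- \frac{5184}{1484903}\right)} = - \frac{1748}{4803} + \frac{3928}{- \frac{9134208}{1484903}} = - \frac{1748}{4803} + 3928 \left(- \frac{1484903}{9134208}\right) = - \frac{1748}{4803} - \frac{729087373}{1141776} = - \frac{1167934158989}{1827983376}$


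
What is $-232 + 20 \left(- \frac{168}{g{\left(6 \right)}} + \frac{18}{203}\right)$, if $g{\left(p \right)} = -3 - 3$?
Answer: $\frac{66944}{203} \approx 329.77$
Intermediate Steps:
$g{\left(p \right)} = -6$
$-232 + 20 \left(- \frac{168}{g{\left(6 \right)}} + \frac{18}{203}\right) = -232 + 20 \left(- \frac{168}{-6} + \frac{18}{203}\right) = -232 + 20 \left(\left(-168\right) \left(- \frac{1}{6}\right) + 18 \cdot \frac{1}{203}\right) = -232 + 20 \left(28 + \frac{18}{203}\right) = -232 + 20 \cdot \frac{5702}{203} = -232 + \frac{114040}{203} = \frac{66944}{203}$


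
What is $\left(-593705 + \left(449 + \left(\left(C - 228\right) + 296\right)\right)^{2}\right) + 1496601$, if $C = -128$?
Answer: $1054217$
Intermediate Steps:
$\left(-593705 + \left(449 + \left(\left(C - 228\right) + 296\right)\right)^{2}\right) + 1496601 = \left(-593705 + \left(449 + \left(\left(-128 - 228\right) + 296\right)\right)^{2}\right) + 1496601 = \left(-593705 + \left(449 + \left(-356 + 296\right)\right)^{2}\right) + 1496601 = \left(-593705 + \left(449 - 60\right)^{2}\right) + 1496601 = \left(-593705 + 389^{2}\right) + 1496601 = \left(-593705 + 151321\right) + 1496601 = -442384 + 1496601 = 1054217$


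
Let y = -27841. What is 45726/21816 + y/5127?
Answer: -20719003/6213924 ≈ -3.3343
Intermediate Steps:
45726/21816 + y/5127 = 45726/21816 - 27841/5127 = 45726*(1/21816) - 27841*1/5127 = 7621/3636 - 27841/5127 = -20719003/6213924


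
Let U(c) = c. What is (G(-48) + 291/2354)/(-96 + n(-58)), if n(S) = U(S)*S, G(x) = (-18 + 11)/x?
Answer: 15223/184628928 ≈ 8.2452e-5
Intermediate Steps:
G(x) = -7/x
n(S) = S² (n(S) = S*S = S²)
(G(-48) + 291/2354)/(-96 + n(-58)) = (-7/(-48) + 291/2354)/(-96 + (-58)²) = (-7*(-1/48) + 291*(1/2354))/(-96 + 3364) = (7/48 + 291/2354)/3268 = (15223/56496)*(1/3268) = 15223/184628928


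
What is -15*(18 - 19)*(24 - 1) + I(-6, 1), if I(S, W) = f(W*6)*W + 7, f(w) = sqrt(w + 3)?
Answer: 355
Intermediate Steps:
f(w) = sqrt(3 + w)
I(S, W) = 7 + W*sqrt(3 + 6*W) (I(S, W) = sqrt(3 + W*6)*W + 7 = sqrt(3 + 6*W)*W + 7 = W*sqrt(3 + 6*W) + 7 = 7 + W*sqrt(3 + 6*W))
-15*(18 - 19)*(24 - 1) + I(-6, 1) = -15*(18 - 19)*(24 - 1) + (7 + 1*sqrt(3 + 6*1)) = -(-15)*23 + (7 + 1*sqrt(3 + 6)) = -15*(-23) + (7 + 1*sqrt(9)) = 345 + (7 + 1*3) = 345 + (7 + 3) = 345 + 10 = 355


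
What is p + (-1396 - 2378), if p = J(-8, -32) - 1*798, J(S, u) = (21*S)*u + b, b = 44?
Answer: 848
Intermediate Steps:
J(S, u) = 44 + 21*S*u (J(S, u) = (21*S)*u + 44 = 21*S*u + 44 = 44 + 21*S*u)
p = 4622 (p = (44 + 21*(-8)*(-32)) - 1*798 = (44 + 5376) - 798 = 5420 - 798 = 4622)
p + (-1396 - 2378) = 4622 + (-1396 - 2378) = 4622 - 3774 = 848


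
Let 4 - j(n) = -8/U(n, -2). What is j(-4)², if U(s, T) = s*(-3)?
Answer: 196/9 ≈ 21.778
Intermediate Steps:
U(s, T) = -3*s
j(n) = 4 - 8/(3*n) (j(n) = 4 - (-8)/((-3*n)) = 4 - (-8)*(-1/(3*n)) = 4 - 8/(3*n))
j(-4)² = (4 - 8/3/(-4))² = (4 - 8/3*(-¼))² = (4 + ⅔)² = (14/3)² = 196/9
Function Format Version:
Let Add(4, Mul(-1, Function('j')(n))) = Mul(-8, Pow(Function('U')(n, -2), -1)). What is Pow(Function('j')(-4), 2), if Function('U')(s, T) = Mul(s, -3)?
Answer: Rational(196, 9) ≈ 21.778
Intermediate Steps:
Function('U')(s, T) = Mul(-3, s)
Function('j')(n) = Add(4, Mul(Rational(-8, 3), Pow(n, -1))) (Function('j')(n) = Add(4, Mul(-1, Mul(-8, Pow(Mul(-3, n), -1)))) = Add(4, Mul(-1, Mul(-8, Mul(Rational(-1, 3), Pow(n, -1))))) = Add(4, Mul(-1, Mul(Rational(8, 3), Pow(n, -1)))) = Add(4, Mul(Rational(-8, 3), Pow(n, -1))))
Pow(Function('j')(-4), 2) = Pow(Add(4, Mul(Rational(-8, 3), Pow(-4, -1))), 2) = Pow(Add(4, Mul(Rational(-8, 3), Rational(-1, 4))), 2) = Pow(Add(4, Rational(2, 3)), 2) = Pow(Rational(14, 3), 2) = Rational(196, 9)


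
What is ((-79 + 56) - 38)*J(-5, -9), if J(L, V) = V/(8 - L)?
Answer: 549/13 ≈ 42.231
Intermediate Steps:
((-79 + 56) - 38)*J(-5, -9) = ((-79 + 56) - 38)*(-1*(-9)/(-8 - 5)) = (-23 - 38)*(-1*(-9)/(-13)) = -(-61)*(-9)*(-1)/13 = -61*(-9/13) = 549/13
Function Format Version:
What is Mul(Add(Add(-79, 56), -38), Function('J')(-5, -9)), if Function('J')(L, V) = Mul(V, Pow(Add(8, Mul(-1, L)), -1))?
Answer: Rational(549, 13) ≈ 42.231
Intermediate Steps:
Mul(Add(Add(-79, 56), -38), Function('J')(-5, -9)) = Mul(Add(Add(-79, 56), -38), Mul(-1, -9, Pow(Add(-8, -5), -1))) = Mul(Add(-23, -38), Mul(-1, -9, Pow(-13, -1))) = Mul(-61, Mul(-1, -9, Rational(-1, 13))) = Mul(-61, Rational(-9, 13)) = Rational(549, 13)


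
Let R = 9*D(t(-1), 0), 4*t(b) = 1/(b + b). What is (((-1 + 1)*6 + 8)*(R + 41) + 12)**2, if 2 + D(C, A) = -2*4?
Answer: 144400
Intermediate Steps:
t(b) = 1/(8*b) (t(b) = 1/(4*(b + b)) = 1/(4*((2*b))) = (1/(2*b))/4 = 1/(8*b))
D(C, A) = -10 (D(C, A) = -2 - 2*4 = -2 - 8 = -10)
R = -90 (R = 9*(-10) = -90)
(((-1 + 1)*6 + 8)*(R + 41) + 12)**2 = (((-1 + 1)*6 + 8)*(-90 + 41) + 12)**2 = ((0*6 + 8)*(-49) + 12)**2 = ((0 + 8)*(-49) + 12)**2 = (8*(-49) + 12)**2 = (-392 + 12)**2 = (-380)**2 = 144400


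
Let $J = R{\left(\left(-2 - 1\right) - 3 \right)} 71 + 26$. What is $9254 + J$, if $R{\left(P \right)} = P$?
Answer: $8854$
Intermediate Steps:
$J = -400$ ($J = \left(\left(-2 - 1\right) - 3\right) 71 + 26 = \left(-3 - 3\right) 71 + 26 = \left(-6\right) 71 + 26 = -426 + 26 = -400$)
$9254 + J = 9254 - 400 = 8854$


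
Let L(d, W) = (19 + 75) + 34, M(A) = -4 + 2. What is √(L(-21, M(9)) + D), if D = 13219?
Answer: 3*√1483 ≈ 115.53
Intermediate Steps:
M(A) = -2
L(d, W) = 128 (L(d, W) = 94 + 34 = 128)
√(L(-21, M(9)) + D) = √(128 + 13219) = √13347 = 3*√1483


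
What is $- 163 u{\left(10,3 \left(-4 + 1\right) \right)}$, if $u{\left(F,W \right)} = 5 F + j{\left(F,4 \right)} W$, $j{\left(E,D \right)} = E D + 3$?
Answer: $54931$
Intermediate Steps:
$j{\left(E,D \right)} = 3 + D E$ ($j{\left(E,D \right)} = D E + 3 = 3 + D E$)
$u{\left(F,W \right)} = 5 F + W \left(3 + 4 F\right)$ ($u{\left(F,W \right)} = 5 F + \left(3 + 4 F\right) W = 5 F + W \left(3 + 4 F\right)$)
$- 163 u{\left(10,3 \left(-4 + 1\right) \right)} = - 163 \left(5 \cdot 10 + 3 \left(-4 + 1\right) \left(3 + 4 \cdot 10\right)\right) = - 163 \left(50 + 3 \left(-3\right) \left(3 + 40\right)\right) = - 163 \left(50 - 387\right) = \left(-163\right) \left(-337\right) = 54931$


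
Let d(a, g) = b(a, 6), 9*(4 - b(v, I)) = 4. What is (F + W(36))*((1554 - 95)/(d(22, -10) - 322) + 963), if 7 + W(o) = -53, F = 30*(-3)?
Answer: -206012025/1433 ≈ -1.4376e+5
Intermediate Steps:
F = -90
b(v, I) = 32/9 (b(v, I) = 4 - 1/9*4 = 4 - 4/9 = 32/9)
d(a, g) = 32/9
W(o) = -60 (W(o) = -7 - 53 = -60)
(F + W(36))*((1554 - 95)/(d(22, -10) - 322) + 963) = (-90 - 60)*((1554 - 95)/(32/9 - 322) + 963) = -150*(1459/(-2866/9) + 963) = -150*(1459*(-9/2866) + 963) = -150*(-13131/2866 + 963) = -150*2746827/2866 = -206012025/1433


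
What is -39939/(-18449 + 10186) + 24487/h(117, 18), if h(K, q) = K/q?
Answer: 405191369/107419 ≈ 3772.1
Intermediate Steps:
-39939/(-18449 + 10186) + 24487/h(117, 18) = -39939/(-18449 + 10186) + 24487/((117/18)) = -39939/(-8263) + 24487/((117*(1/18))) = -39939*(-1/8263) + 24487/(13/2) = 39939/8263 + 24487*(2/13) = 39939/8263 + 48974/13 = 405191369/107419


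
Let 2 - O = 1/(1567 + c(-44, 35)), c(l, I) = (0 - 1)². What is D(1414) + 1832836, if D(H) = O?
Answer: 2873889983/1568 ≈ 1.8328e+6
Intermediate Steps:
c(l, I) = 1 (c(l, I) = (-1)² = 1)
O = 3135/1568 (O = 2 - 1/(1567 + 1) = 2 - 1/1568 = 3135/1568 ≈ 1.9994)
D(H) = 3135/1568
D(1414) + 1832836 = 3135/1568 + 1832836 = 2873889983/1568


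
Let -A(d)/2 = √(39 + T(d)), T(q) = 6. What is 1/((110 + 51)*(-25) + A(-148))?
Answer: -805/3240089 + 6*√5/16200445 ≈ -0.00024762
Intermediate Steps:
A(d) = -6*√5 (A(d) = -2*√(39 + 6) = -6*√5)
1/((110 + 51)*(-25) + A(-148)) = 1/((110 + 51)*(-25) - 6*√5) = 1/(161*(-25) - 6*√5) = 1/(-4025 - 6*√5)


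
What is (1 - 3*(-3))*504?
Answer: 5040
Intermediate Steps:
(1 - 3*(-3))*504 = (1 + 9)*504 = 10*504 = 5040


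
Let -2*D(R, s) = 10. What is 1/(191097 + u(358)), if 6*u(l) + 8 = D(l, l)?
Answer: 6/1146569 ≈ 5.2330e-6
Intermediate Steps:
D(R, s) = -5 (D(R, s) = -½*10 = -5)
u(l) = -13/6 (u(l) = -4/3 + (⅙)*(-5) = -4/3 - ⅚ = -13/6)
1/(191097 + u(358)) = 1/(191097 - 13/6) = 1/(1146569/6) = 1*(6/1146569) = 6/1146569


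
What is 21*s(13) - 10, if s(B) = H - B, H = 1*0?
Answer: -283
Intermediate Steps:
H = 0
s(B) = -B (s(B) = 0 - B = -B)
21*s(13) - 10 = 21*(-1*13) - 10 = 21*(-13) - 10 = -273 - 10 = -283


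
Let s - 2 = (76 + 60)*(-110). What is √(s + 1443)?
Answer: I*√13515 ≈ 116.25*I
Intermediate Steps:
s = -14958 (s = 2 + (76 + 60)*(-110) = 2 + 136*(-110) = 2 - 14960 = -14958)
√(s + 1443) = √(-14958 + 1443) = √(-13515) = I*√13515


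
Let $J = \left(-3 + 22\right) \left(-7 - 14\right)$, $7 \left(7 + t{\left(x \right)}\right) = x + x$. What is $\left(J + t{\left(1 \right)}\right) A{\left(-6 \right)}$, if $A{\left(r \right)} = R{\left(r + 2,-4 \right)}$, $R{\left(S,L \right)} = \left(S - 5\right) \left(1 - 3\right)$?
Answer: $- \frac{51120}{7} \approx -7302.9$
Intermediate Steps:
$t{\left(x \right)} = -7 + \frac{2 x}{7}$ ($t{\left(x \right)} = -7 + \frac{x + x}{7} = -7 + \frac{2 x}{7}$)
$J = -399$ ($J = 19 \left(-21\right) = -399$)
$R{\left(S,L \right)} = 10 - 2 S$ ($R{\left(S,L \right)} = \left(-5 + S\right) \left(-2\right) = 10 - 2 S$)
$A{\left(r \right)} = 6 - 2 r$ ($A{\left(r \right)} = 10 - 2 \left(r + 2\right) = 10 - 2 \left(2 + r\right) = 10 - \left(4 + 2 r\right) = 6 - 2 r$)
$\left(J + t{\left(1 \right)}\right) A{\left(-6 \right)} = \left(-399 + \left(-7 + \frac{2}{7} \cdot 1\right)\right) \left(6 - -12\right) = \left(-399 + \left(-7 + \frac{2}{7}\right)\right) \left(6 + 12\right) = \left(-399 - \frac{47}{7}\right) 18 = \left(- \frac{2840}{7}\right) 18 = - \frac{51120}{7}$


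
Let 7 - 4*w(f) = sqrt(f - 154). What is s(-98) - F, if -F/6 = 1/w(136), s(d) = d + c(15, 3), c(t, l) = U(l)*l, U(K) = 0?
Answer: -6398/67 + 72*I*sqrt(2)/67 ≈ -95.493 + 1.5198*I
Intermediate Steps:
w(f) = 7/4 - sqrt(-154 + f)/4 (w(f) = 7/4 - sqrt(f - 154)/4 = 7/4 - sqrt(-154 + f)/4)
c(t, l) = 0 (c(t, l) = 0*l = 0)
s(d) = d (s(d) = d + 0 = d)
F = -6/(7/4 - 3*I*sqrt(2)/4) (F = -6/(7/4 - sqrt(-154 + 136)/4) = -6/(7/4 - 3*I*sqrt(2)/4) ≈ -2.5075 - 1.5198*I)
s(-98) - F = -98 - (-168/67 - 72*I*sqrt(2)/67) = -98 + (168/67 + 72*I*sqrt(2)/67) = -6398/67 + 72*I*sqrt(2)/67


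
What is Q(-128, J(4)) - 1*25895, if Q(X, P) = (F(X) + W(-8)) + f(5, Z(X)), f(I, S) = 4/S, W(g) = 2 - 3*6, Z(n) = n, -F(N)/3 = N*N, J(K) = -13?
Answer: -2402017/32 ≈ -75063.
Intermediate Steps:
F(N) = -3*N**2 (F(N) = -3*N*N = -3*N**2)
W(g) = -16 (W(g) = 2 - 18 = -16)
Q(X, P) = -16 - 3*X**2 + 4/X (Q(X, P) = (-3*X**2 - 16) + 4/X = (-16 - 3*X**2) + 4/X = -16 - 3*X**2 + 4/X)
Q(-128, J(4)) - 1*25895 = (-16 - 3*(-128)**2 + 4/(-128)) - 1*25895 = (-16 - 3*16384 + 4*(-1/128)) - 25895 = (-16 - 49152 - 1/32) - 25895 = -1573377/32 - 25895 = -2402017/32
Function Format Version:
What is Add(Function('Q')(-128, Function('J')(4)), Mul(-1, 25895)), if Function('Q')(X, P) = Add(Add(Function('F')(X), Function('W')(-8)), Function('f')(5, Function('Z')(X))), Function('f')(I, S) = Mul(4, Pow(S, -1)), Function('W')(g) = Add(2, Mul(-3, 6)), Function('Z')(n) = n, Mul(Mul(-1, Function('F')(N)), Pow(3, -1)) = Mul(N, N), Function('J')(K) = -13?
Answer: Rational(-2402017, 32) ≈ -75063.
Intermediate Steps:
Function('F')(N) = Mul(-3, Pow(N, 2)) (Function('F')(N) = Mul(-3, Mul(N, N)) = Mul(-3, Pow(N, 2)))
Function('W')(g) = -16 (Function('W')(g) = Add(2, -18) = -16)
Function('Q')(X, P) = Add(-16, Mul(-3, Pow(X, 2)), Mul(4, Pow(X, -1))) (Function('Q')(X, P) = Add(Add(Mul(-3, Pow(X, 2)), -16), Mul(4, Pow(X, -1))) = Add(Add(-16, Mul(-3, Pow(X, 2))), Mul(4, Pow(X, -1))) = Add(-16, Mul(-3, Pow(X, 2)), Mul(4, Pow(X, -1))))
Add(Function('Q')(-128, Function('J')(4)), Mul(-1, 25895)) = Add(Add(-16, Mul(-3, Pow(-128, 2)), Mul(4, Pow(-128, -1))), Mul(-1, 25895)) = Add(Add(-16, Mul(-3, 16384), Mul(4, Rational(-1, 128))), -25895) = Add(Add(-16, -49152, Rational(-1, 32)), -25895) = Add(Rational(-1573377, 32), -25895) = Rational(-2402017, 32)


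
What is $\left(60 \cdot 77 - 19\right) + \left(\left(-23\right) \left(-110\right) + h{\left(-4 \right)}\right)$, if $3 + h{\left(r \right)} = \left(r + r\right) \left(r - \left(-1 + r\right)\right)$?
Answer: $7120$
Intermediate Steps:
$h{\left(r \right)} = -3 + 2 r$ ($h{\left(r \right)} = -3 + \left(r + r\right) \left(r - \left(-1 + r\right)\right) = -3 + 2 r 1 = -3 + 2 r$)
$\left(60 \cdot 77 - 19\right) + \left(\left(-23\right) \left(-110\right) + h{\left(-4 \right)}\right) = \left(60 \cdot 77 - 19\right) + \left(\left(-23\right) \left(-110\right) + \left(-3 + 2 \left(-4\right)\right)\right) = \left(4620 - 19\right) + \left(2530 - 11\right) = 4601 + \left(2530 - 11\right) = 4601 + 2519 = 7120$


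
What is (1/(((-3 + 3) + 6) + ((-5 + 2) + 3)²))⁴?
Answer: 1/1296 ≈ 0.00077160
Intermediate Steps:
(1/(((-3 + 3) + 6) + ((-5 + 2) + 3)²))⁴ = (1/((0 + 6) + (-3 + 3)²))⁴ = (1/(6 + 0²))⁴ = (1/(6 + 0))⁴ = (1/6)⁴ = (⅙)⁴ = 1/1296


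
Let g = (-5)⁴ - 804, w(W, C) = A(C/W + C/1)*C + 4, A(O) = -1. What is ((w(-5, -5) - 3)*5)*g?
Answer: -5370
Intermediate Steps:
w(W, C) = 4 - C (w(W, C) = -C + 4 = 4 - C)
g = -179 (g = 625 - 804 = -179)
((w(-5, -5) - 3)*5)*g = (((4 - 1*(-5)) - 3)*5)*(-179) = (((4 + 5) - 3)*5)*(-179) = ((9 - 3)*5)*(-179) = (6*5)*(-179) = 30*(-179) = -5370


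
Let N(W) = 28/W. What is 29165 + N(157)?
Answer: 4578933/157 ≈ 29165.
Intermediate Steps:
29165 + N(157) = 29165 + 28/157 = 4578933/157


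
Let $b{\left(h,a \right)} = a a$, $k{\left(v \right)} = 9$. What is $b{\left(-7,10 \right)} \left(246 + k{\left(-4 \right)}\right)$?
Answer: $25500$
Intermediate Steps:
$b{\left(h,a \right)} = a^{2}$
$b{\left(-7,10 \right)} \left(246 + k{\left(-4 \right)}\right) = 10^{2} \left(246 + 9\right) = 100 \cdot 255 = 25500$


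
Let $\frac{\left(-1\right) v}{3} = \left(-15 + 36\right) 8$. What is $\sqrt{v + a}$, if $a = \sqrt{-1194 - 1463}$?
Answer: $\sqrt{-504 + i \sqrt{2657}} \approx 1.1465 + 22.479 i$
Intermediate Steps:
$a = i \sqrt{2657}$ ($a = \sqrt{-2657} = i \sqrt{2657} \approx 51.546 i$)
$v = -504$ ($v = - 3 \left(-15 + 36\right) 8 = - 3 \cdot 21 \cdot 8 = \left(-3\right) 168 = -504$)
$\sqrt{v + a} = \sqrt{-504 + i \sqrt{2657}}$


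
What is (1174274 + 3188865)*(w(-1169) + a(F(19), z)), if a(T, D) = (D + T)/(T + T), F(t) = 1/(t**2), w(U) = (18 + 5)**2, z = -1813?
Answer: -1425511684663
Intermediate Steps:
w(U) = 529 (w(U) = 23**2 = 529)
F(t) = t**(-2)
a(T, D) = (D + T)/(2*T) (a(T, D) = (D + T)/((2*T)) = (D + T)*(1/(2*T)) = (D + T)/(2*T))
(1174274 + 3188865)*(w(-1169) + a(F(19), z)) = (1174274 + 3188865)*(529 + (-1813 + 19**(-2))/(2*(19**(-2)))) = 4363139*(529 + (-1813 + 1/361)/(2*(1/361))) = 4363139*(529 + (1/2)*361*(-654492/361)) = 4363139*(529 - 327246) = 4363139*(-326717) = -1425511684663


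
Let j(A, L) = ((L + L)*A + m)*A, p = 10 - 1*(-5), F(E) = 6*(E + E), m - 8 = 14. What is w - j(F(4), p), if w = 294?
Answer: -69882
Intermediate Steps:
m = 22 (m = 8 + 14 = 22)
F(E) = 12*E (F(E) = 6*(2*E) = 12*E)
p = 15 (p = 10 + 5 = 15)
j(A, L) = A*(22 + 2*A*L) (j(A, L) = ((L + L)*A + 22)*A = ((2*L)*A + 22)*A = (2*A*L + 22)*A = (22 + 2*A*L)*A = A*(22 + 2*A*L))
w - j(F(4), p) = 294 - 2*12*4*(11 + (12*4)*15) = 294 - 2*48*(11 + 48*15) = 294 - 2*48*(11 + 720) = 294 - 2*48*731 = 294 - 1*70176 = 294 - 70176 = -69882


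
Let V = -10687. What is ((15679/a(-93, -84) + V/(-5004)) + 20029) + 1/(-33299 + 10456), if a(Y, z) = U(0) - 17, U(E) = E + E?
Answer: 37132459923137/1943208324 ≈ 19109.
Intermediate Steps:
U(E) = 2*E
a(Y, z) = -17 (a(Y, z) = 2*0 - 17 = 0 - 17 = -17)
((15679/a(-93, -84) + V/(-5004)) + 20029) + 1/(-33299 + 10456) = ((15679/(-17) - 10687/(-5004)) + 20029) + 1/(-33299 + 10456) = ((15679*(-1/17) - 10687*(-1/5004)) + 20029) + 1/(-22843) = ((-15679/17 + 10687/5004) + 20029) - 1/22843 = (-78276037/85068 + 20029) - 1/22843 = 1625550935/85068 - 1/22843 = 37132459923137/1943208324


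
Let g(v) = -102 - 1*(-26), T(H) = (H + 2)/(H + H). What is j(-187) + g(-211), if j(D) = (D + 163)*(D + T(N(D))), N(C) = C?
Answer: 822824/187 ≈ 4400.1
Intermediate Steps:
T(H) = (2 + H)/(2*H) (T(H) = (2 + H)/((2*H)) = (2 + H)*(1/(2*H)) = (2 + H)/(2*H))
j(D) = (163 + D)*(D + (2 + D)/(2*D)) (j(D) = (D + 163)*(D + (2 + D)/(2*D)) = (163 + D)*(D + (2 + D)/(2*D)))
g(v) = -76 (g(v) = -102 + 26 = -76)
j(-187) + g(-211) = (165/2 + (-187)**2 + 163/(-187) + (327/2)*(-187)) - 76 = (165/2 + 34969 + 163*(-1/187) - 61149/2) - 76 = (165/2 + 34969 - 163/187 - 61149/2) - 76 = 837036/187 - 76 = 822824/187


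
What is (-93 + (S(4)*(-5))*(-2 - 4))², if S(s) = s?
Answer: 729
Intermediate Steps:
(-93 + (S(4)*(-5))*(-2 - 4))² = (-93 + (4*(-5))*(-2 - 4))² = (-93 - 20*(-6))² = (-93 + 120)² = 27² = 729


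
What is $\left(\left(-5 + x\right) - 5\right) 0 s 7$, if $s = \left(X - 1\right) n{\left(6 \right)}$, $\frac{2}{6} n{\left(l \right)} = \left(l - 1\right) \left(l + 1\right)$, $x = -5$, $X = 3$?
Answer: $0$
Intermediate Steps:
$n{\left(l \right)} = 3 \left(1 + l\right) \left(-1 + l\right)$ ($n{\left(l \right)} = 3 \left(l - 1\right) \left(l + 1\right) = 3 \left(-1 + l\right) \left(1 + l\right) = 3 \left(1 + l\right) \left(-1 + l\right)$)
$s = 210$ ($s = \left(3 - 1\right) \left(-3 + 3 \cdot 6^{2}\right) = 2 \left(-3 + 3 \cdot 36\right) = 2 \left(-3 + 108\right) = 2 \cdot 105 = 210$)
$\left(\left(-5 + x\right) - 5\right) 0 s 7 = \left(\left(-5 - 5\right) - 5\right) 0 \cdot 210 \cdot 7 = \left(-10 - 5\right) 0 \cdot 210 \cdot 7 = \left(-15\right) 0 \cdot 210 \cdot 7 = 0 \cdot 210 \cdot 7 = 0 \cdot 7 = 0$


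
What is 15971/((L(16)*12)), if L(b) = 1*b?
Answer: 15971/192 ≈ 83.182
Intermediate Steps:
L(b) = b
15971/((L(16)*12)) = 15971/((16*12)) = 15971/192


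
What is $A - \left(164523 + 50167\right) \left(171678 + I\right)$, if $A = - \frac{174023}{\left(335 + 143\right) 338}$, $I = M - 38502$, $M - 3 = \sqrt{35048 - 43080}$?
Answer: $- \frac{4619470121807663}{161564} - 858760 i \sqrt{502} \approx -2.8592 \cdot 10^{10} - 1.9241 \cdot 10^{7} i$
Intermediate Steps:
$M = 3 + 4 i \sqrt{502}$ ($M = 3 + \sqrt{35048 - 43080} = 3 + \sqrt{-8032} = 3 + 4 i \sqrt{502} \approx 3.0 + 89.621 i$)
$I = -38499 + 4 i \sqrt{502}$ ($I = \left(3 + 4 i \sqrt{502}\right) - 38502 = -38499 + 4 i \sqrt{502} \approx -38499.0 + 89.621 i$)
$A = - \frac{174023}{161564}$ ($A = - \frac{174023}{478 \cdot 338} = - \frac{174023}{161564} \approx -1.0771$)
$A - \left(164523 + 50167\right) \left(171678 + I\right) = - \frac{174023}{161564} - \left(164523 + 50167\right) \left(171678 - \left(38499 - 4 i \sqrt{502}\right)\right) = - \frac{174023}{161564} - 214690 \left(133179 + 4 i \sqrt{502}\right) = - \frac{174023}{161564} - \left(28592199510 + 858760 i \sqrt{502}\right) = - \frac{4619470121807663}{161564} - 858760 i \sqrt{502}$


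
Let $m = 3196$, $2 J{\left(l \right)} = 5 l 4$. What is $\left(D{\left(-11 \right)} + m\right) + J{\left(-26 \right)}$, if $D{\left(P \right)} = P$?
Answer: $2925$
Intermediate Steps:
$J{\left(l \right)} = 10 l$ ($J{\left(l \right)} = \frac{5 l 4}{2} = \frac{20 l}{2} = 10 l$)
$\left(D{\left(-11 \right)} + m\right) + J{\left(-26 \right)} = \left(-11 + 3196\right) + 10 \left(-26\right) = 3185 - 260 = 2925$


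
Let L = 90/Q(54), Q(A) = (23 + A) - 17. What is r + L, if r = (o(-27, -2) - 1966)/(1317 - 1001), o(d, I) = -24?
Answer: -379/79 ≈ -4.7975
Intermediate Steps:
Q(A) = 6 + A
r = -995/158 (r = (-24 - 1966)/(1317 - 1001) = -1990/316 = -1990*1/316 = -995/158 ≈ -6.2975)
L = 3/2 (L = 90/(6 + 54) = 90/60 = 90*(1/60) = 3/2 ≈ 1.5000)
r + L = -995/158 + 3/2 = -379/79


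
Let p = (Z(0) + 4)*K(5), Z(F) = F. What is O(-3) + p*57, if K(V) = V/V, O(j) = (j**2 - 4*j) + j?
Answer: 246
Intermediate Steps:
O(j) = j**2 - 3*j
K(V) = 1
p = 4 (p = (0 + 4)*1 = 4*1 = 4)
O(-3) + p*57 = -3*(-3 - 3) + 4*57 = -3*(-6) + 228 = 18 + 228 = 246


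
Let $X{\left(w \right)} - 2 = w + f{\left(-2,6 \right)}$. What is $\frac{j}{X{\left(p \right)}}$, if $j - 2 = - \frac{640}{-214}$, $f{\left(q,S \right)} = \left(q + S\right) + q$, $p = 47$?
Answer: $\frac{178}{1819} \approx 0.097856$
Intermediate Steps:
$f{\left(q,S \right)} = S + 2 q$ ($f{\left(q,S \right)} = \left(S + q\right) + q = S + 2 q$)
$j = \frac{534}{107}$ ($j = 2 - \frac{640}{-214} = 2 - - \frac{320}{107} = 2 + \frac{320}{107} = \frac{534}{107} \approx 4.9907$)
$X{\left(w \right)} = 4 + w$ ($X{\left(w \right)} = 2 + \left(w + \left(6 + 2 \left(-2\right)\right)\right) = 2 + \left(w + \left(6 - 4\right)\right) = 2 + \left(w + 2\right) = 2 + \left(2 + w\right) = 4 + w$)
$\frac{j}{X{\left(p \right)}} = \frac{534}{107 \left(4 + 47\right)} = \frac{534}{107 \cdot 51} = \frac{534}{107} \cdot \frac{1}{51} = \frac{178}{1819}$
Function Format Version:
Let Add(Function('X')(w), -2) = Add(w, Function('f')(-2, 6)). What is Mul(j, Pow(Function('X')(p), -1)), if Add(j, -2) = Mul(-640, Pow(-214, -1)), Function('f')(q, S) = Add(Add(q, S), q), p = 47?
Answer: Rational(178, 1819) ≈ 0.097856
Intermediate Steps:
Function('f')(q, S) = Add(S, Mul(2, q)) (Function('f')(q, S) = Add(Add(S, q), q) = Add(S, Mul(2, q)))
j = Rational(534, 107) (j = Add(2, Mul(-640, Pow(-214, -1))) = Add(2, Mul(-640, Rational(-1, 214))) = Add(2, Rational(320, 107)) = Rational(534, 107) ≈ 4.9907)
Function('X')(w) = Add(4, w) (Function('X')(w) = Add(2, Add(w, Add(6, Mul(2, -2)))) = Add(2, Add(w, Add(6, -4))) = Add(2, Add(w, 2)) = Add(2, Add(2, w)) = Add(4, w))
Mul(j, Pow(Function('X')(p), -1)) = Mul(Rational(534, 107), Pow(Add(4, 47), -1)) = Mul(Rational(534, 107), Pow(51, -1)) = Mul(Rational(534, 107), Rational(1, 51)) = Rational(178, 1819)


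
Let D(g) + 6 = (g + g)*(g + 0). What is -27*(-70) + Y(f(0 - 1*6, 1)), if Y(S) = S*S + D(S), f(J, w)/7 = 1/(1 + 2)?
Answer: 5701/3 ≈ 1900.3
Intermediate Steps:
f(J, w) = 7/3 (f(J, w) = 7/(1 + 2) = 7/3)
D(g) = -6 + 2*g² (D(g) = -6 + (g + g)*(g + 0) = -6 + (2*g)*g = -6 + 2*g²)
Y(S) = -6 + 3*S² (Y(S) = S*S + (-6 + 2*S²) = S² + (-6 + 2*S²) = -6 + 3*S²)
-27*(-70) + Y(f(0 - 1*6, 1)) = -27*(-70) + (-6 + 3*(7/3)²) = 1890 + (-6 + 3*(49/9)) = 1890 + (-6 + 49/3) = 1890 + 31/3 = 5701/3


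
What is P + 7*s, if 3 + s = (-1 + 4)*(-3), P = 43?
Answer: -41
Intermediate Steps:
s = -12 (s = -3 + (-1 + 4)*(-3) = -3 + 3*(-3) = -3 - 9 = -12)
P + 7*s = 43 + 7*(-12) = 43 - 84 = -41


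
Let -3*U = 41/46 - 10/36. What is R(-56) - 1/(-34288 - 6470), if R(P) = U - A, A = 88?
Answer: -744172943/8436906 ≈ -88.204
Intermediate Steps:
U = -127/621 (U = -(41/46 - 10/36)/3 = -(41*(1/46) - 10*1/36)/3 = -(41/46 - 5/18)/3 = -⅓*127/207 = -127/621 ≈ -0.20451)
R(P) = -54775/621 (R(P) = -127/621 - 1*88 = -127/621 - 88 = -54775/621)
R(-56) - 1/(-34288 - 6470) = -54775/621 - 1/(-34288 - 6470) = -54775/621 - 1/(-40758) = -54775/621 - 1*(-1/40758) = -54775/621 + 1/40758 = -744172943/8436906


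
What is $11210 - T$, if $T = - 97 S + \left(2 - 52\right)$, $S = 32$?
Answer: $14364$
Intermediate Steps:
$T = -3154$ ($T = \left(-97\right) 32 + \left(2 - 52\right) = -3104 + \left(2 - 52\right) = -3104 - 50 = -3154$)
$11210 - T = 11210 - -3154 = 11210 + 3154 = 14364$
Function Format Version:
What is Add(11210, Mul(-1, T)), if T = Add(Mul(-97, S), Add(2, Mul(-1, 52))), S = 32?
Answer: 14364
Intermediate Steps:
T = -3154 (T = Add(Mul(-97, 32), Add(2, Mul(-1, 52))) = Add(-3104, Add(2, -52)) = Add(-3104, -50) = -3154)
Add(11210, Mul(-1, T)) = Add(11210, Mul(-1, -3154)) = Add(11210, 3154) = 14364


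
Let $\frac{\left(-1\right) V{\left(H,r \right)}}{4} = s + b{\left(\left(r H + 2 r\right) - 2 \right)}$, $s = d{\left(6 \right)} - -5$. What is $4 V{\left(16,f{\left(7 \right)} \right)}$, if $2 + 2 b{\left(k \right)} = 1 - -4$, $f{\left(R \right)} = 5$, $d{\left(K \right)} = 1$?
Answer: $-120$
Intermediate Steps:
$s = 6$ ($s = 1 - -5 = 1 + 5 = 6$)
$b{\left(k \right)} = \frac{3}{2}$ ($b{\left(k \right)} = -1 + \frac{1 - -4}{2} = -1 + \frac{1 + 4}{2} = -1 + \frac{1}{2} \cdot 5 = -1 + \frac{5}{2} = \frac{3}{2}$)
$V{\left(H,r \right)} = -30$ ($V{\left(H,r \right)} = - 4 \left(6 + \frac{3}{2}\right) = \left(-4\right) \frac{15}{2} = -30$)
$4 V{\left(16,f{\left(7 \right)} \right)} = 4 \left(-30\right) = -120$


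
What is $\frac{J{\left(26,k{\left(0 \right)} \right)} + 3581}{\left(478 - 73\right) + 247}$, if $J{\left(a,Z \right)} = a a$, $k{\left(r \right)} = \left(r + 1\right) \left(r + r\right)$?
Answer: $\frac{4257}{652} \approx 6.5291$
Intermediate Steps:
$k{\left(r \right)} = 2 r \left(1 + r\right)$ ($k{\left(r \right)} = \left(1 + r\right) 2 r = 2 r \left(1 + r\right)$)
$J{\left(a,Z \right)} = a^{2}$
$\frac{J{\left(26,k{\left(0 \right)} \right)} + 3581}{\left(478 - 73\right) + 247} = \frac{26^{2} + 3581}{\left(478 - 73\right) + 247} = \frac{676 + 3581}{405 + 247} = \frac{4257}{652}$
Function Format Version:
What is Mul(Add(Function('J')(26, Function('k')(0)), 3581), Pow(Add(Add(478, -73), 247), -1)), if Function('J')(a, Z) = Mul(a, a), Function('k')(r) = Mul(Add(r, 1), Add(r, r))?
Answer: Rational(4257, 652) ≈ 6.5291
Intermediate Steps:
Function('k')(r) = Mul(2, r, Add(1, r)) (Function('k')(r) = Mul(Add(1, r), Mul(2, r)) = Mul(2, r, Add(1, r)))
Function('J')(a, Z) = Pow(a, 2)
Mul(Add(Function('J')(26, Function('k')(0)), 3581), Pow(Add(Add(478, -73), 247), -1)) = Mul(Add(Pow(26, 2), 3581), Pow(Add(Add(478, -73), 247), -1)) = Mul(Add(676, 3581), Pow(Add(405, 247), -1)) = Mul(4257, Pow(652, -1)) = Mul(4257, Rational(1, 652)) = Rational(4257, 652)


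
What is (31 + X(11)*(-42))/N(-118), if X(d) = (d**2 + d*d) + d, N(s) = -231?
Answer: 10595/231 ≈ 45.866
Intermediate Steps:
X(d) = d + 2*d**2 (X(d) = (d**2 + d**2) + d = 2*d**2 + d = d + 2*d**2)
(31 + X(11)*(-42))/N(-118) = (31 + (11*(1 + 2*11))*(-42))/(-231) = (31 + (11*(1 + 22))*(-42))*(-1/231) = (31 + (11*23)*(-42))*(-1/231) = (31 + 253*(-42))*(-1/231) = (31 - 10626)*(-1/231) = -10595*(-1/231) = 10595/231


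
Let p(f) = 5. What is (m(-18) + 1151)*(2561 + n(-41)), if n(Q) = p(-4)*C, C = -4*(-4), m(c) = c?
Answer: 2992253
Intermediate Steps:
C = 16
n(Q) = 80 (n(Q) = 5*16 = 80)
(m(-18) + 1151)*(2561 + n(-41)) = (-18 + 1151)*(2561 + 80) = 1133*2641 = 2992253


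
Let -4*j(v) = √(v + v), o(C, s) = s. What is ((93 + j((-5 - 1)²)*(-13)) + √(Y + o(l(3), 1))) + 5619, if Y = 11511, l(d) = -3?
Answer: 5712 + 2*√2878 + 39*√2/2 ≈ 5846.9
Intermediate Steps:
j(v) = -√2*√v/4 (j(v) = -√(v + v)/4 = -√2*√v/4)
((93 + j((-5 - 1)²)*(-13)) + √(Y + o(l(3), 1))) + 5619 = ((93 - √2*√((-5 - 1)²)/4*(-13)) + √(11511 + 1)) + 5619 = ((93 - √2*√((-6)²)/4*(-13)) + √11512) + 5619 = ((93 - √2*√36/4*(-13)) + 2*√2878) + 5619 = ((93 - ¼*√2*6*(-13)) + 2*√2878) + 5619 = ((93 - 3*√2/2*(-13)) + 2*√2878) + 5619 = ((93 + 39*√2/2) + 2*√2878) + 5619 = (93 + 2*√2878 + 39*√2/2) + 5619 = 5712 + 2*√2878 + 39*√2/2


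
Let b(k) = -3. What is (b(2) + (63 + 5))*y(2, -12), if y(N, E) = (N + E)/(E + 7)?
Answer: 130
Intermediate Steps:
y(N, E) = (E + N)/(7 + E)
(b(2) + (63 + 5))*y(2, -12) = (-3 + (63 + 5))*((-12 + 2)/(7 - 12)) = (-3 + 68)*(-10/(-5)) = 65*(-1/5*(-10)) = 65*2 = 130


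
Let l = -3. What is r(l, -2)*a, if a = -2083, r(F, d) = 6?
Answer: -12498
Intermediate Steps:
r(l, -2)*a = 6*(-2083) = -12498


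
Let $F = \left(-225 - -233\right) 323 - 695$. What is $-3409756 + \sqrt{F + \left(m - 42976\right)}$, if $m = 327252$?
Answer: $-3409756 + 11 \sqrt{2365} \approx -3.4092 \cdot 10^{6}$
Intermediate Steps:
$F = 1889$ ($F = \left(-225 + 233\right) 323 - 695 = 8 \cdot 323 - 695 = 2584 - 695 = 1889$)
$-3409756 + \sqrt{F + \left(m - 42976\right)} = -3409756 + \sqrt{1889 + \left(327252 - 42976\right)} = -3409756 + \sqrt{1889 + 284276} = -3409756 + \sqrt{286165} = -3409756 + 11 \sqrt{2365}$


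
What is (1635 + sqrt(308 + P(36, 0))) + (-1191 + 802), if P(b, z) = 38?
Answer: 1246 + sqrt(346) ≈ 1264.6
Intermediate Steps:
(1635 + sqrt(308 + P(36, 0))) + (-1191 + 802) = (1635 + sqrt(308 + 38)) + (-1191 + 802) = (1635 + sqrt(346)) - 389 = 1246 + sqrt(346)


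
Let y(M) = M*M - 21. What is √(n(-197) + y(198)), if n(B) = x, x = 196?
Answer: √39379 ≈ 198.44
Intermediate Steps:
n(B) = 196
y(M) = -21 + M² (y(M) = M² - 21 = -21 + M²)
√(n(-197) + y(198)) = √(196 + (-21 + 198²)) = √(196 + (-21 + 39204)) = √(196 + 39183) = √39379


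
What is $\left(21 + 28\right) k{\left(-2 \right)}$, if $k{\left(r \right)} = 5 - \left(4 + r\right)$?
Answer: $147$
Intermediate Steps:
$k{\left(r \right)} = 1 - r$
$\left(21 + 28\right) k{\left(-2 \right)} = \left(21 + 28\right) \left(1 - -2\right) = 49 \left(1 + 2\right) = 49 \cdot 3 = 147$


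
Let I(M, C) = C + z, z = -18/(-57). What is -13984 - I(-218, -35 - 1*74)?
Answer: -263631/19 ≈ -13875.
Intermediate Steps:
z = 6/19 (z = -18*(-1/57) = 6/19 ≈ 0.31579)
I(M, C) = 6/19 + C (I(M, C) = C + 6/19 = 6/19 + C)
-13984 - I(-218, -35 - 1*74) = -13984 - (6/19 + (-35 - 1*74)) = -13984 - (6/19 + (-35 - 74)) = -13984 - (6/19 - 109) = -13984 - 1*(-2065/19) = -13984 + 2065/19 = -263631/19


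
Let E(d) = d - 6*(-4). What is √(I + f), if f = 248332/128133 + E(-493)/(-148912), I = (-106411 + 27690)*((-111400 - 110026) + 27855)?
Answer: √38525633254899521037800544023/1590045108 ≈ 1.2344e+5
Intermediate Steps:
E(d) = 24 + d (E(d) = d + 24 = 24 + d)
I = 15238102691 (I = -78721*(-221426 + 27855) = -78721*(-193571) = 15238102691)
f = 37039709161/19080541296 (f = 248332/128133 + (24 - 493)/(-148912) = 248332*(1/128133) - 469*(-1/148912) = 248332/128133 + 469/148912 = 37039709161/19080541296 ≈ 1.9412)
√(I + f) = √(15238102691 + 37039709161/19080541296) = √(290751247705353936697/19080541296) = √38525633254899521037800544023/1590045108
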